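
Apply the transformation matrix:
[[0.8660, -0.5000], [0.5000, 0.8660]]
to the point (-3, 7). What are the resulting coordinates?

Matrix multiplication:
[[0.8660, -0.5000], [0.5000, 0.8660]] × [-3, 7]ᵀ
= [(0.8660)(-3) + (-0.5000)(7), (0.5000)(-3) + (0.8660)(7)]ᵀ
= [-6.0980, 4.5620]ᵀ
Result: (-6.0980, 4.5620)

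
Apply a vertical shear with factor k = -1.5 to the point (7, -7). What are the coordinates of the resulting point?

Shear matrix for vertical shear with factor k = -1.5:
[[1, 0], [-1.50, 1]]
Result: (7, -7) → (7, -17.5)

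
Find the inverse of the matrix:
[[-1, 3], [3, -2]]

For [[a,b],[c,d]], inverse = (1/det)·[[d,-b],[-c,a]]
det = (-1)(-2) - (3)(3) = 2 - 9 = -7
Inverse = (1/-7)·[[-2, -3], [-3, -1]]
= [[2/7, 3/7], [3/7, 1/7]]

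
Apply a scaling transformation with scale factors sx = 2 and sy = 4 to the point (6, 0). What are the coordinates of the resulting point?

Scaling matrix:
[[2, 0], [0, 4]]
Result: (6 × 2, 0 × 4) = (12, 0)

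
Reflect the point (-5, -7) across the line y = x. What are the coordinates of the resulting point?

Reflection across line y = x: (-5, -7) → (-7, -5)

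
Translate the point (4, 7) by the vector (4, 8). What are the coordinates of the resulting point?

Translation by (4, 8) (homogeneous matrix [[1, 0, 4], [0, 1, 8], [0, 0, 1]]):
x' = 4 + 4 = 8
y' = 7 + 8 = 15
Result: (8, 15)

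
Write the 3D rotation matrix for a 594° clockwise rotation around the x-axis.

Rotation matrix for clockwise 594° around x-axis:
A clockwise rotation by 594° is a counterclockwise rotation by -594°.
cos(-594°) = -0.5878, sin(-594°) = 0.8090
Result: [[1, 0, 0], [0, -0.5878, -0.8090], [0, 0.8090, -0.5878]]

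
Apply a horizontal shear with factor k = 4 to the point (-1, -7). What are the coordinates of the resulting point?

Shear matrix for horizontal shear with factor k = 4:
[[1, 4], [0, 1]]
Result: (-1, -7) → (-29, -7)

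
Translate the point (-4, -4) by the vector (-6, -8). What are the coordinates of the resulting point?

Translation by (-6, -8) (homogeneous matrix [[1, 0, -6], [0, 1, -8], [0, 0, 1]]):
x' = -4 + -6 = -10
y' = -4 + -8 = -12
Result: (-10, -12)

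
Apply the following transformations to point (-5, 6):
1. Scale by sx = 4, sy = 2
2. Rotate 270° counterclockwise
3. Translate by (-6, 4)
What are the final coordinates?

Step 1: Scale → (-20, 12)
Step 2: Rotate 270° → (12, 20)
Step 3: Translate → (6, 24)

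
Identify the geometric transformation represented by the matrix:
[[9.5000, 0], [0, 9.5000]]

This matrix represents: uniform scaling by factor 9.5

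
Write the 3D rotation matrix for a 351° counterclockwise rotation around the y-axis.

Rotation matrix for counterclockwise 351° around y-axis:
cos(351°) = 0.9877, sin(351°) = -0.1564
Result: [[0.9877, 0, -0.1564], [0, 1, 0], [0.1564, 0, 0.9877]]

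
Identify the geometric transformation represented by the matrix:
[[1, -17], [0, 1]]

This matrix represents: horizontal shear with factor -17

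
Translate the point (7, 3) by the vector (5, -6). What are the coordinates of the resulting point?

Translation by (5, -6) (homogeneous matrix [[1, 0, 5], [0, 1, -6], [0, 0, 1]]):
x' = 7 + 5 = 12
y' = 3 + -6 = -3
Result: (12, -3)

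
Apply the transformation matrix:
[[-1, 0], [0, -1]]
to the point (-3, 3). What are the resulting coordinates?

Matrix multiplication:
[[-1, 0], [0, -1]] × [-3, 3]ᵀ
= [(-1)(-3) + (0)(3), (0)(-3) + (-1)(3)]ᵀ
= [3, -3]ᵀ
Result: (3, -3)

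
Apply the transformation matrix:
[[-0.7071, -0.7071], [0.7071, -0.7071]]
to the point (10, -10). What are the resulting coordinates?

Matrix multiplication:
[[-0.7071, -0.7071], [0.7071, -0.7071]] × [10, -10]ᵀ
= [(-0.7071)(10) + (-0.7071)(-10), (0.7071)(10) + (-0.7071)(-10)]ᵀ
= [0, 14.1420]ᵀ
Result: (0, 14.1420)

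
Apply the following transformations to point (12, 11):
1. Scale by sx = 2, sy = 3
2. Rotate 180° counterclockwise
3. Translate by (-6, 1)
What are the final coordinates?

Step 1: Scale → (24, 33)
Step 2: Rotate 180° → (-24, -33)
Step 3: Translate → (-30, -32)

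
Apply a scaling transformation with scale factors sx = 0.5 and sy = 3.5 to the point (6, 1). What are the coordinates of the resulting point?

Scaling matrix:
[[0.50, 0], [0, 3.50]]
Result: (6 × 0.5, 1 × 3.5) = (3, 3.5)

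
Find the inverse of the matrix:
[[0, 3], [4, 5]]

For [[a,b],[c,d]], inverse = (1/det)·[[d,-b],[-c,a]]
det = (0)(5) - (3)(4) = 0 - 12 = -12
Inverse = (1/-12)·[[5, -3], [-4, 0]]
= [[-5/12, 1/4], [1/3, 0]]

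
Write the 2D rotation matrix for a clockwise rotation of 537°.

Rotation matrix formula: [[cos θ, -sin θ], [sin θ, cos θ]]
A clockwise rotation by 537° is equivalent to a counterclockwise rotation by -537°.
For θ = -537°:
cos(-537°) = -0.9986
sin(-537°) = -0.0523
Result: [[-0.9986, 0.0523], [-0.0523, -0.9986]]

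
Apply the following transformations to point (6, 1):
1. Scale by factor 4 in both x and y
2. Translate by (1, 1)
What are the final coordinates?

Step 1: Scale (6, 1) by 4 → (24, 4)
Step 2: Translate by (1, 1) → (25, 5)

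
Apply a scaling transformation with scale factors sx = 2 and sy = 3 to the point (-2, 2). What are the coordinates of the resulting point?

Scaling matrix:
[[2, 0], [0, 3]]
Result: (-2 × 2, 2 × 3) = (-4, 6)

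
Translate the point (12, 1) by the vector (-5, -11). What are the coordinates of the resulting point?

Translation by (-5, -11) (homogeneous matrix [[1, 0, -5], [0, 1, -11], [0, 0, 1]]):
x' = 12 + -5 = 7
y' = 1 + -11 = -10
Result: (7, -10)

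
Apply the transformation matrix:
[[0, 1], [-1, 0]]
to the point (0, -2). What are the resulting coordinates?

Matrix multiplication:
[[0, 1], [-1, 0]] × [0, -2]ᵀ
= [(0)(0) + (1)(-2), (-1)(0) + (0)(-2)]ᵀ
= [-2, 0]ᵀ
Result: (-2, 0)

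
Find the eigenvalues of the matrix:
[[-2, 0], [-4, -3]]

Characteristic equation: det(A - λI) = 0
λ² - (trace)λ + (det) = 0
trace = -2 + -3 = -5, det = (-2)(-3) - (0)(-4) = 6
λ² - (-5)λ + (6) = 0
λ = (-5 ± √((-5)² - 4·(6))) / 2 = (-5 ± √1) / 2
Solving: λ = -3, -2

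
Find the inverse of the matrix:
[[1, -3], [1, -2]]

For [[a,b],[c,d]], inverse = (1/det)·[[d,-b],[-c,a]]
det = (1)(-2) - (-3)(1) = -2 - -3 = 1
Inverse = [[-2, 3], [-1, 1]]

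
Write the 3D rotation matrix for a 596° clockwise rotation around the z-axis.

Rotation matrix for clockwise 596° around z-axis:
A clockwise rotation by 596° is a counterclockwise rotation by -596°.
cos(-596°) = -0.5592, sin(-596°) = 0.8290
Result: [[-0.5592, -0.8290, 0], [0.8290, -0.5592, 0], [0, 0, 1]]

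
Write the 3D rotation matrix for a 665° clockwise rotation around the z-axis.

Rotation matrix for clockwise 665° around z-axis:
A clockwise rotation by 665° is a counterclockwise rotation by -665°.
cos(-665°) = 0.5736, sin(-665°) = 0.8192
Result: [[0.5736, -0.8192, 0], [0.8192, 0.5736, 0], [0, 0, 1]]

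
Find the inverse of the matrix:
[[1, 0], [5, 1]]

For [[a,b],[c,d]], inverse = (1/det)·[[d,-b],[-c,a]]
det = (1)(1) - (0)(5) = 1 - 0 = 1
Inverse = [[1, 0], [-5, 1]]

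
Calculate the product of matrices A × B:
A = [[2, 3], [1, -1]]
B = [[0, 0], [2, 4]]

Matrix multiplication:
C[0][0] = 2×0 + 3×2 = 6
C[0][1] = 2×0 + 3×4 = 12
C[1][0] = 1×0 + -1×2 = -2
C[1][1] = 1×0 + -1×4 = -4
Result: [[6, 12], [-2, -4]]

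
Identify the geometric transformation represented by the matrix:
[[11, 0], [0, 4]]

This matrix represents: non-uniform scaling by sx = 11, sy = 4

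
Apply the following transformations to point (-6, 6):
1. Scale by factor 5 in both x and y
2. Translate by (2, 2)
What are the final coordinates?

Step 1: Scale (-6, 6) by 5 → (-30, 30)
Step 2: Translate by (2, 2) → (-28, 32)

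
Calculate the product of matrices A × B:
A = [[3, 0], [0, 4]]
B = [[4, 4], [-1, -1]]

Matrix multiplication:
C[0][0] = 3×4 + 0×-1 = 12
C[0][1] = 3×4 + 0×-1 = 12
C[1][0] = 0×4 + 4×-1 = -4
C[1][1] = 0×4 + 4×-1 = -4
Result: [[12, 12], [-4, -4]]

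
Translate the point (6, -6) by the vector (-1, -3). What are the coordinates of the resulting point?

Translation by (-1, -3) (homogeneous matrix [[1, 0, -1], [0, 1, -3], [0, 0, 1]]):
x' = 6 + -1 = 5
y' = -6 + -3 = -9
Result: (5, -9)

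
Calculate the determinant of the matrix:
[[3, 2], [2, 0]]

For a 2×2 matrix [[a, b], [c, d]], det = ad - bc
det = (3)(0) - (2)(2) = 0 - 4 = -4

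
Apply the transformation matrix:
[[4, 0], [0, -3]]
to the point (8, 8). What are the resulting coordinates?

Matrix multiplication:
[[4, 0], [0, -3]] × [8, 8]ᵀ
= [(4)(8) + (0)(8), (0)(8) + (-3)(8)]ᵀ
= [32, -24]ᵀ
Result: (32, -24)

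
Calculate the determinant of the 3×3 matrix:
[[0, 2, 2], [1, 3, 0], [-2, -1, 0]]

Expansion along first row:
det = 0·det([[3,0],[-1,0]]) - 2·det([[1,0],[-2,0]]) + 2·det([[1,3],[-2,-1]])
    = 0·(3·0 - 0·-1) - 2·(1·0 - 0·-2) + 2·(1·-1 - 3·-2)
    = 0·0 - 2·0 + 2·5
    = 0 + 0 + 10 = 10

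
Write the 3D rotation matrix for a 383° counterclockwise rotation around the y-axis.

Rotation matrix for counterclockwise 383° around y-axis:
cos(383°) = 0.9205, sin(383°) = 0.3907
Result: [[0.9205, 0, 0.3907], [0, 1, 0], [-0.3907, 0, 0.9205]]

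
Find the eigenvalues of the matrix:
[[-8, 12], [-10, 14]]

Characteristic equation: det(A - λI) = 0
λ² - (trace)λ + (det) = 0
trace = -8 + 14 = 6, det = (-8)(14) - (12)(-10) = 8
λ² - (6)λ + (8) = 0
λ = (6 ± √((6)² - 4·(8))) / 2 = (6 ± √4) / 2
Solving: λ = 2, 4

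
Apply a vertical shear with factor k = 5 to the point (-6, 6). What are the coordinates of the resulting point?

Shear matrix for vertical shear with factor k = 5:
[[1, 0], [5, 1]]
Result: (-6, 6) → (-6, -24)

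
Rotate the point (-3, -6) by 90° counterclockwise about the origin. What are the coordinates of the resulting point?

Rotation matrix for 90°: [[cos 90°, -sin 90°], [sin 90°, cos 90°]] = [[0, -1], [1, 0]]
[[0, -1], [1, 0]] × [-3, -6]ᵀ = [6, -3]ᵀ
Result: (6, -3)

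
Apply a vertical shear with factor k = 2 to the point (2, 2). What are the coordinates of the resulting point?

Shear matrix for vertical shear with factor k = 2:
[[1, 0], [2, 1]]
Result: (2, 2) → (2, 6)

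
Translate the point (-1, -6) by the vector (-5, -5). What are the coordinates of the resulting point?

Translation by (-5, -5) (homogeneous matrix [[1, 0, -5], [0, 1, -5], [0, 0, 1]]):
x' = -1 + -5 = -6
y' = -6 + -5 = -11
Result: (-6, -11)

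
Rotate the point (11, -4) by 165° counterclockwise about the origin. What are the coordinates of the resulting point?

Rotation matrix for 165°: [[cos 165°, -sin 165°], [sin 165°, cos 165°]] ≈ [[-0.965926, -0.258819], [0.258819, -0.965926]]
[[-0.965926, -0.258819], [0.258819, -0.965926]] × [11, -4]ᵀ ≈ [-9.5899, 6.7107]ᵀ
Result: (-9.5899, 6.7107)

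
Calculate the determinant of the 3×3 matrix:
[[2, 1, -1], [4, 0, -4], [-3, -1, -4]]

Expansion along first row:
det = 2·det([[0,-4],[-1,-4]]) - 1·det([[4,-4],[-3,-4]]) + -1·det([[4,0],[-3,-1]])
    = 2·(0·-4 - -4·-1) - 1·(4·-4 - -4·-3) + -1·(4·-1 - 0·-3)
    = 2·-4 - 1·-28 + -1·-4
    = -8 + 28 + 4 = 24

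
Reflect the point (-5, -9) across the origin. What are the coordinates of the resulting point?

Reflection across origin: (-5, -9) → (5, 9)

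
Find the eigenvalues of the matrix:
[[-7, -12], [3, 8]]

Characteristic equation: det(A - λI) = 0
λ² - (trace)λ + (det) = 0
trace = -7 + 8 = 1, det = (-7)(8) - (-12)(3) = -20
λ² - (1)λ + (-20) = 0
λ = (1 ± √((1)² - 4·(-20))) / 2 = (1 ± √81) / 2
Solving: λ = -4, 5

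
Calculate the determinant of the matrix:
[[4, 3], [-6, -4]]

For a 2×2 matrix [[a, b], [c, d]], det = ad - bc
det = (4)(-4) - (3)(-6) = -16 - -18 = 2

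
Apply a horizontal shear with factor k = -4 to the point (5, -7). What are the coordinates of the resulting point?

Shear matrix for horizontal shear with factor k = -4:
[[1, -4], [0, 1]]
Result: (5, -7) → (33, -7)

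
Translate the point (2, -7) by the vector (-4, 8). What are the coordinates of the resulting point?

Translation by (-4, 8) (homogeneous matrix [[1, 0, -4], [0, 1, 8], [0, 0, 1]]):
x' = 2 + -4 = -2
y' = -7 + 8 = 1
Result: (-2, 1)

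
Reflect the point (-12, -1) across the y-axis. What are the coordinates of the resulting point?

Reflection across y-axis: (-12, -1) → (12, -1)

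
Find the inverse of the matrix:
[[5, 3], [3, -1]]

For [[a,b],[c,d]], inverse = (1/det)·[[d,-b],[-c,a]]
det = (5)(-1) - (3)(3) = -5 - 9 = -14
Inverse = (1/-14)·[[-1, -3], [-3, 5]]
= [[1/14, 3/14], [3/14, -5/14]]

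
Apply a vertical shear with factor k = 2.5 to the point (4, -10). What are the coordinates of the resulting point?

Shear matrix for vertical shear with factor k = 2.5:
[[1, 0], [2.50, 1]]
Result: (4, -10) → (4, 0)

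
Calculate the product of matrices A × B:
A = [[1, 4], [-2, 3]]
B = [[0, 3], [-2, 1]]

Matrix multiplication:
C[0][0] = 1×0 + 4×-2 = -8
C[0][1] = 1×3 + 4×1 = 7
C[1][0] = -2×0 + 3×-2 = -6
C[1][1] = -2×3 + 3×1 = -3
Result: [[-8, 7], [-6, -3]]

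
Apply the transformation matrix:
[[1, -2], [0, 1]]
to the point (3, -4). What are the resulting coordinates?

Matrix multiplication:
[[1, -2], [0, 1]] × [3, -4]ᵀ
= [(1)(3) + (-2)(-4), (0)(3) + (1)(-4)]ᵀ
= [11, -4]ᵀ
Result: (11, -4)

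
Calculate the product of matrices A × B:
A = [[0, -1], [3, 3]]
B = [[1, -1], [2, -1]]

Matrix multiplication:
C[0][0] = 0×1 + -1×2 = -2
C[0][1] = 0×-1 + -1×-1 = 1
C[1][0] = 3×1 + 3×2 = 9
C[1][1] = 3×-1 + 3×-1 = -6
Result: [[-2, 1], [9, -6]]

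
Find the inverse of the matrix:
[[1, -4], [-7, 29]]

For [[a,b],[c,d]], inverse = (1/det)·[[d,-b],[-c,a]]
det = (1)(29) - (-4)(-7) = 29 - 28 = 1
Inverse = [[29, 4], [7, 1]]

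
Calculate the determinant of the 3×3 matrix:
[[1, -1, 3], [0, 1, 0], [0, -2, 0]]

Expansion along first row:
det = 1·det([[1,0],[-2,0]]) - -1·det([[0,0],[0,0]]) + 3·det([[0,1],[0,-2]])
    = 1·(1·0 - 0·-2) - -1·(0·0 - 0·0) + 3·(0·-2 - 1·0)
    = 1·0 - -1·0 + 3·0
    = 0 + 0 + 0 = 0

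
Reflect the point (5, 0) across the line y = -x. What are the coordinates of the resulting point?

Reflection across line y = -x: (5, 0) → (0, -5)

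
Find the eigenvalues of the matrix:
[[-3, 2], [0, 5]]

Characteristic equation: det(A - λI) = 0
λ² - (trace)λ + (det) = 0
trace = -3 + 5 = 2, det = (-3)(5) - (2)(0) = -15
λ² - (2)λ + (-15) = 0
λ = (2 ± √((2)² - 4·(-15))) / 2 = (2 ± √64) / 2
Solving: λ = -3, 5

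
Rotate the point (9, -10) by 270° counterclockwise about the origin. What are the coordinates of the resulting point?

Rotation matrix for 270°: [[cos 270°, -sin 270°], [sin 270°, cos 270°]] = [[0, 1], [-1, 0]]
[[0, 1], [-1, 0]] × [9, -10]ᵀ = [-10, -9]ᵀ
Result: (-10, -9)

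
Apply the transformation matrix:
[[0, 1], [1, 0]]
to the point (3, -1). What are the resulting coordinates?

Matrix multiplication:
[[0, 1], [1, 0]] × [3, -1]ᵀ
= [(0)(3) + (1)(-1), (1)(3) + (0)(-1)]ᵀ
= [-1, 3]ᵀ
Result: (-1, 3)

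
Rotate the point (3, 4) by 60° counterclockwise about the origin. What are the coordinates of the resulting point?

Rotation matrix for 60°: [[cos 60°, -sin 60°], [sin 60°, cos 60°]] ≈ [[0.500000, -0.866025], [0.866025, 0.500000]]
[[0.500000, -0.866025], [0.866025, 0.500000]] × [3, 4]ᵀ ≈ [-1.9641, 4.5981]ᵀ
Result: (-1.9641, 4.5981)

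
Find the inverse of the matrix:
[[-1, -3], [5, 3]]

For [[a,b],[c,d]], inverse = (1/det)·[[d,-b],[-c,a]]
det = (-1)(3) - (-3)(5) = -3 - -15 = 12
Inverse = (1/12)·[[3, 3], [-5, -1]]
= [[1/4, 1/4], [-5/12, -1/12]]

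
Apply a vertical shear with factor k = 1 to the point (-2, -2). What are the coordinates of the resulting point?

Shear matrix for vertical shear with factor k = 1:
[[1, 0], [1, 1]]
Result: (-2, -2) → (-2, -4)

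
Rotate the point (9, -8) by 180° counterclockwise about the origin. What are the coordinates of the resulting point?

Rotation matrix for 180°: [[cos 180°, -sin 180°], [sin 180°, cos 180°]] = [[-1, 0], [0, -1]]
[[-1, 0], [0, -1]] × [9, -8]ᵀ = [-9, 8]ᵀ
Result: (-9, 8)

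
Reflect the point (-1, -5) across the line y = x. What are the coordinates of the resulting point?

Reflection across line y = x: (-1, -5) → (-5, -1)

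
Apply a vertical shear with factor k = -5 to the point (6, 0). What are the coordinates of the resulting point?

Shear matrix for vertical shear with factor k = -5:
[[1, 0], [-5, 1]]
Result: (6, 0) → (6, -30)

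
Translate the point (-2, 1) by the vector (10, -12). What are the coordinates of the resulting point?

Translation by (10, -12) (homogeneous matrix [[1, 0, 10], [0, 1, -12], [0, 0, 1]]):
x' = -2 + 10 = 8
y' = 1 + -12 = -11
Result: (8, -11)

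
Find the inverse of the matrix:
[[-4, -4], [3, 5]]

For [[a,b],[c,d]], inverse = (1/det)·[[d,-b],[-c,a]]
det = (-4)(5) - (-4)(3) = -20 - -12 = -8
Inverse = (1/-8)·[[5, 4], [-3, -4]]
= [[-5/8, -1/2], [3/8, 1/2]]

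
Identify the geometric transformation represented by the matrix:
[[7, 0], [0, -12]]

This matrix represents: non-uniform scaling by sx = 7, sy = -12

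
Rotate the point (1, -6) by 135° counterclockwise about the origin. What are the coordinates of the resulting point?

Rotation matrix for 135°: [[cos 135°, -sin 135°], [sin 135°, cos 135°]] ≈ [[-0.707107, -0.707107], [0.707107, -0.707107]]
[[-0.707107, -0.707107], [0.707107, -0.707107]] × [1, -6]ᵀ ≈ [3.5355, 4.9497]ᵀ
Result: (3.5355, 4.9497)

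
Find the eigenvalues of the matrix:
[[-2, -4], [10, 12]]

Characteristic equation: det(A - λI) = 0
λ² - (trace)λ + (det) = 0
trace = -2 + 12 = 10, det = (-2)(12) - (-4)(10) = 16
λ² - (10)λ + (16) = 0
λ = (10 ± √((10)² - 4·(16))) / 2 = (10 ± √36) / 2
Solving: λ = 2, 8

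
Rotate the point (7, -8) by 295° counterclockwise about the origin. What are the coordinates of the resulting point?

Rotation matrix for 295°: [[cos 295°, -sin 295°], [sin 295°, cos 295°]] ≈ [[0.422618, 0.906308], [-0.906308, 0.422618]]
[[0.422618, 0.906308], [-0.906308, 0.422618]] × [7, -8]ᵀ ≈ [-4.2921, -9.7251]ᵀ
Result: (-4.2921, -9.7251)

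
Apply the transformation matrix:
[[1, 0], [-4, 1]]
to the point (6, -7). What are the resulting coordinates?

Matrix multiplication:
[[1, 0], [-4, 1]] × [6, -7]ᵀ
= [(1)(6) + (0)(-7), (-4)(6) + (1)(-7)]ᵀ
= [6, -31]ᵀ
Result: (6, -31)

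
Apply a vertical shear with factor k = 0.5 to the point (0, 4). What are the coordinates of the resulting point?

Shear matrix for vertical shear with factor k = 0.5:
[[1, 0], [0.50, 1]]
Result: (0, 4) → (0, 4)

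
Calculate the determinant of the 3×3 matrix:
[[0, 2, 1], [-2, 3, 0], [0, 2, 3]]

Expansion along first row:
det = 0·det([[3,0],[2,3]]) - 2·det([[-2,0],[0,3]]) + 1·det([[-2,3],[0,2]])
    = 0·(3·3 - 0·2) - 2·(-2·3 - 0·0) + 1·(-2·2 - 3·0)
    = 0·9 - 2·-6 + 1·-4
    = 0 + 12 + -4 = 8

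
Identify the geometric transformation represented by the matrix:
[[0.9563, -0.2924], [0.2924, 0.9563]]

This matrix represents: rotation by 17° counterclockwise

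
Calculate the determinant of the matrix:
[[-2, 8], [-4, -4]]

For a 2×2 matrix [[a, b], [c, d]], det = ad - bc
det = (-2)(-4) - (8)(-4) = 8 - -32 = 40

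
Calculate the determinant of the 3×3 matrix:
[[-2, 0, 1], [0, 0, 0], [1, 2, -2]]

Expansion along first row:
det = -2·det([[0,0],[2,-2]]) - 0·det([[0,0],[1,-2]]) + 1·det([[0,0],[1,2]])
    = -2·(0·-2 - 0·2) - 0·(0·-2 - 0·1) + 1·(0·2 - 0·1)
    = -2·0 - 0·0 + 1·0
    = 0 + 0 + 0 = 0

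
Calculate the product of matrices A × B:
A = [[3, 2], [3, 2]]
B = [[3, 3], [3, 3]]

Matrix multiplication:
C[0][0] = 3×3 + 2×3 = 15
C[0][1] = 3×3 + 2×3 = 15
C[1][0] = 3×3 + 2×3 = 15
C[1][1] = 3×3 + 2×3 = 15
Result: [[15, 15], [15, 15]]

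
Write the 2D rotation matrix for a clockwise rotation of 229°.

Rotation matrix formula: [[cos θ, -sin θ], [sin θ, cos θ]]
A clockwise rotation by 229° is equivalent to a counterclockwise rotation by -229°.
For θ = -229°:
cos(-229°) = -0.6561
sin(-229°) = 0.7547
Result: [[-0.6561, -0.7547], [0.7547, -0.6561]]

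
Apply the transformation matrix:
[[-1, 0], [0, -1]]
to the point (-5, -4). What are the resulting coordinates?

Matrix multiplication:
[[-1, 0], [0, -1]] × [-5, -4]ᵀ
= [(-1)(-5) + (0)(-4), (0)(-5) + (-1)(-4)]ᵀ
= [5, 4]ᵀ
Result: (5, 4)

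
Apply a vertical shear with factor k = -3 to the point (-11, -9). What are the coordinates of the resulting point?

Shear matrix for vertical shear with factor k = -3:
[[1, 0], [-3, 1]]
Result: (-11, -9) → (-11, 24)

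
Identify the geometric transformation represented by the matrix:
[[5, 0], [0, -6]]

This matrix represents: non-uniform scaling by sx = 5, sy = -6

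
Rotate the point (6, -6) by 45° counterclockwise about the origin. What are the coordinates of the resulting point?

Rotation matrix for 45°: [[cos 45°, -sin 45°], [sin 45°, cos 45°]] ≈ [[0.707107, -0.707107], [0.707107, 0.707107]]
[[0.707107, -0.707107], [0.707107, 0.707107]] × [6, -6]ᵀ ≈ [8.4853, 0]ᵀ
Result: (8.4853, 0)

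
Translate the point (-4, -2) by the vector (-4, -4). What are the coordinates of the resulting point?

Translation by (-4, -4) (homogeneous matrix [[1, 0, -4], [0, 1, -4], [0, 0, 1]]):
x' = -4 + -4 = -8
y' = -2 + -4 = -6
Result: (-8, -6)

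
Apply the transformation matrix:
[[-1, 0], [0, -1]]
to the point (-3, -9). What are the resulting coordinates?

Matrix multiplication:
[[-1, 0], [0, -1]] × [-3, -9]ᵀ
= [(-1)(-3) + (0)(-9), (0)(-3) + (-1)(-9)]ᵀ
= [3, 9]ᵀ
Result: (3, 9)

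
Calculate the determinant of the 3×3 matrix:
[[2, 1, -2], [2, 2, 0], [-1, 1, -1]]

Expansion along first row:
det = 2·det([[2,0],[1,-1]]) - 1·det([[2,0],[-1,-1]]) + -2·det([[2,2],[-1,1]])
    = 2·(2·-1 - 0·1) - 1·(2·-1 - 0·-1) + -2·(2·1 - 2·-1)
    = 2·-2 - 1·-2 + -2·4
    = -4 + 2 + -8 = -10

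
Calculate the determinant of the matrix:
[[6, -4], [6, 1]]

For a 2×2 matrix [[a, b], [c, d]], det = ad - bc
det = (6)(1) - (-4)(6) = 6 - -24 = 30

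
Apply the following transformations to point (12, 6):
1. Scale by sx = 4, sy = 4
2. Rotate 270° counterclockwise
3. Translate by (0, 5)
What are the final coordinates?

Step 1: Scale → (48, 24)
Step 2: Rotate 270° → (24, -48)
Step 3: Translate → (24, -43)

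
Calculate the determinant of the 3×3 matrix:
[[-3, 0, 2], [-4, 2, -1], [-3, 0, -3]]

Expansion along first row:
det = -3·det([[2,-1],[0,-3]]) - 0·det([[-4,-1],[-3,-3]]) + 2·det([[-4,2],[-3,0]])
    = -3·(2·-3 - -1·0) - 0·(-4·-3 - -1·-3) + 2·(-4·0 - 2·-3)
    = -3·-6 - 0·9 + 2·6
    = 18 + 0 + 12 = 30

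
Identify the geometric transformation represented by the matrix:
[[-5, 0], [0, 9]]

This matrix represents: non-uniform scaling by sx = -5, sy = 9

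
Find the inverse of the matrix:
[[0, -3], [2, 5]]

For [[a,b],[c,d]], inverse = (1/det)·[[d,-b],[-c,a]]
det = (0)(5) - (-3)(2) = 0 - -6 = 6
Inverse = (1/6)·[[5, 3], [-2, 0]]
= [[5/6, 1/2], [-1/3, 0]]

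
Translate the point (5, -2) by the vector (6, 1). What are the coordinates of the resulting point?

Translation by (6, 1) (homogeneous matrix [[1, 0, 6], [0, 1, 1], [0, 0, 1]]):
x' = 5 + 6 = 11
y' = -2 + 1 = -1
Result: (11, -1)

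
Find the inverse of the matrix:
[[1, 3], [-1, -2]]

For [[a,b],[c,d]], inverse = (1/det)·[[d,-b],[-c,a]]
det = (1)(-2) - (3)(-1) = -2 - -3 = 1
Inverse = [[-2, -3], [1, 1]]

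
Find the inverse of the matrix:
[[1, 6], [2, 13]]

For [[a,b],[c,d]], inverse = (1/det)·[[d,-b],[-c,a]]
det = (1)(13) - (6)(2) = 13 - 12 = 1
Inverse = [[13, -6], [-2, 1]]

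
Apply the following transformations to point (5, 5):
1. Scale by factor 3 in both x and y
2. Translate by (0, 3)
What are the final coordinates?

Step 1: Scale (5, 5) by 3 → (15, 15)
Step 2: Translate by (0, 3) → (15, 18)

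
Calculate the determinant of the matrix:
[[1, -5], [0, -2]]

For a 2×2 matrix [[a, b], [c, d]], det = ad - bc
det = (1)(-2) - (-5)(0) = -2 - 0 = -2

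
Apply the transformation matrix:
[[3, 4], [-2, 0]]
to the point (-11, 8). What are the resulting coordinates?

Matrix multiplication:
[[3, 4], [-2, 0]] × [-11, 8]ᵀ
= [(3)(-11) + (4)(8), (-2)(-11) + (0)(8)]ᵀ
= [-1, 22]ᵀ
Result: (-1, 22)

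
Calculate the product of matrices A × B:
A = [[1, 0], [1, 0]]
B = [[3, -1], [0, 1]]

Matrix multiplication:
C[0][0] = 1×3 + 0×0 = 3
C[0][1] = 1×-1 + 0×1 = -1
C[1][0] = 1×3 + 0×0 = 3
C[1][1] = 1×-1 + 0×1 = -1
Result: [[3, -1], [3, -1]]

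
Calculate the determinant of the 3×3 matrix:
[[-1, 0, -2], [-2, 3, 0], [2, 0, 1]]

Expansion along first row:
det = -1·det([[3,0],[0,1]]) - 0·det([[-2,0],[2,1]]) + -2·det([[-2,3],[2,0]])
    = -1·(3·1 - 0·0) - 0·(-2·1 - 0·2) + -2·(-2·0 - 3·2)
    = -1·3 - 0·-2 + -2·-6
    = -3 + 0 + 12 = 9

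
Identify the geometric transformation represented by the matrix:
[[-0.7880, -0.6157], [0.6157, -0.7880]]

This matrix represents: rotation by 142° counterclockwise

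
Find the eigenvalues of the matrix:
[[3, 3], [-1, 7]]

Characteristic equation: det(A - λI) = 0
λ² - (trace)λ + (det) = 0
trace = 3 + 7 = 10, det = (3)(7) - (3)(-1) = 24
λ² - (10)λ + (24) = 0
λ = (10 ± √((10)² - 4·(24))) / 2 = (10 ± √4) / 2
Solving: λ = 4, 6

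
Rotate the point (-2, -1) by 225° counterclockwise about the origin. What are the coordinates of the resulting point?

Rotation matrix for 225°: [[cos 225°, -sin 225°], [sin 225°, cos 225°]] ≈ [[-0.707107, 0.707107], [-0.707107, -0.707107]]
[[-0.707107, 0.707107], [-0.707107, -0.707107]] × [-2, -1]ᵀ ≈ [0.7071, 2.1213]ᵀ
Result: (0.7071, 2.1213)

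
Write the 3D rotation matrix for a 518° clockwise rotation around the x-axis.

Rotation matrix for clockwise 518° around x-axis:
A clockwise rotation by 518° is a counterclockwise rotation by -518°.
cos(-518°) = -0.9272, sin(-518°) = -0.3746
Result: [[1, 0, 0], [0, -0.9272, 0.3746], [0, -0.3746, -0.9272]]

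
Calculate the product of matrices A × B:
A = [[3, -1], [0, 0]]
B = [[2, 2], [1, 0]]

Matrix multiplication:
C[0][0] = 3×2 + -1×1 = 5
C[0][1] = 3×2 + -1×0 = 6
C[1][0] = 0×2 + 0×1 = 0
C[1][1] = 0×2 + 0×0 = 0
Result: [[5, 6], [0, 0]]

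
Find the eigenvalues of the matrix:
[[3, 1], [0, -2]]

Characteristic equation: det(A - λI) = 0
λ² - (trace)λ + (det) = 0
trace = 3 + -2 = 1, det = (3)(-2) - (1)(0) = -6
λ² - (1)λ + (-6) = 0
λ = (1 ± √((1)² - 4·(-6))) / 2 = (1 ± √25) / 2
Solving: λ = -2, 3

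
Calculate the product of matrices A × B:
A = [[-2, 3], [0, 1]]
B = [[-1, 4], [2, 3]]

Matrix multiplication:
C[0][0] = -2×-1 + 3×2 = 8
C[0][1] = -2×4 + 3×3 = 1
C[1][0] = 0×-1 + 1×2 = 2
C[1][1] = 0×4 + 1×3 = 3
Result: [[8, 1], [2, 3]]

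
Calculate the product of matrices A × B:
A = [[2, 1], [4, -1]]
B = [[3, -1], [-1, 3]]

Matrix multiplication:
C[0][0] = 2×3 + 1×-1 = 5
C[0][1] = 2×-1 + 1×3 = 1
C[1][0] = 4×3 + -1×-1 = 13
C[1][1] = 4×-1 + -1×3 = -7
Result: [[5, 1], [13, -7]]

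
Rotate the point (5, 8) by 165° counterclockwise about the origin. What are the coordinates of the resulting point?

Rotation matrix for 165°: [[cos 165°, -sin 165°], [sin 165°, cos 165°]] ≈ [[-0.965926, -0.258819], [0.258819, -0.965926]]
[[-0.965926, -0.258819], [0.258819, -0.965926]] × [5, 8]ᵀ ≈ [-6.9002, -6.4333]ᵀ
Result: (-6.9002, -6.4333)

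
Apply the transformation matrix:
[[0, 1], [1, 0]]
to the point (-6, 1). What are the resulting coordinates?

Matrix multiplication:
[[0, 1], [1, 0]] × [-6, 1]ᵀ
= [(0)(-6) + (1)(1), (1)(-6) + (0)(1)]ᵀ
= [1, -6]ᵀ
Result: (1, -6)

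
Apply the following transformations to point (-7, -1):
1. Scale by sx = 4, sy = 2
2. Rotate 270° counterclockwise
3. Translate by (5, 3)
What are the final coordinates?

Step 1: Scale → (-28, -2)
Step 2: Rotate 270° → (-2, 28)
Step 3: Translate → (3, 31)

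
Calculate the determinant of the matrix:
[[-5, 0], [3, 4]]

For a 2×2 matrix [[a, b], [c, d]], det = ad - bc
det = (-5)(4) - (0)(3) = -20 - 0 = -20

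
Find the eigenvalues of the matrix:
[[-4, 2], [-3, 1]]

Characteristic equation: det(A - λI) = 0
λ² - (trace)λ + (det) = 0
trace = -4 + 1 = -3, det = (-4)(1) - (2)(-3) = 2
λ² - (-3)λ + (2) = 0
λ = (-3 ± √((-3)² - 4·(2))) / 2 = (-3 ± √1) / 2
Solving: λ = -2, -1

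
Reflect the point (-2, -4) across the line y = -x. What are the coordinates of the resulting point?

Reflection across line y = -x: (-2, -4) → (4, 2)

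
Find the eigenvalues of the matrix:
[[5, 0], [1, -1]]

Characteristic equation: det(A - λI) = 0
λ² - (trace)λ + (det) = 0
trace = 5 + -1 = 4, det = (5)(-1) - (0)(1) = -5
λ² - (4)λ + (-5) = 0
λ = (4 ± √((4)² - 4·(-5))) / 2 = (4 ± √36) / 2
Solving: λ = -1, 5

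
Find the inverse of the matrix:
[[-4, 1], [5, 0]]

For [[a,b],[c,d]], inverse = (1/det)·[[d,-b],[-c,a]]
det = (-4)(0) - (1)(5) = 0 - 5 = -5
Inverse = (1/-5)·[[0, -1], [-5, -4]]
= [[0, 1/5], [1, 4/5]]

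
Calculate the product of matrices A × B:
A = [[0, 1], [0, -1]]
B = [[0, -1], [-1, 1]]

Matrix multiplication:
C[0][0] = 0×0 + 1×-1 = -1
C[0][1] = 0×-1 + 1×1 = 1
C[1][0] = 0×0 + -1×-1 = 1
C[1][1] = 0×-1 + -1×1 = -1
Result: [[-1, 1], [1, -1]]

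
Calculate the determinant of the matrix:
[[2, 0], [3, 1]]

For a 2×2 matrix [[a, b], [c, d]], det = ad - bc
det = (2)(1) - (0)(3) = 2 - 0 = 2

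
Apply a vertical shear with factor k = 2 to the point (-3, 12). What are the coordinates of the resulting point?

Shear matrix for vertical shear with factor k = 2:
[[1, 0], [2, 1]]
Result: (-3, 12) → (-3, 6)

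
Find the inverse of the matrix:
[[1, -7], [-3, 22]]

For [[a,b],[c,d]], inverse = (1/det)·[[d,-b],[-c,a]]
det = (1)(22) - (-7)(-3) = 22 - 21 = 1
Inverse = [[22, 7], [3, 1]]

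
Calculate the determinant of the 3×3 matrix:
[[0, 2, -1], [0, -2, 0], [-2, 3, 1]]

Expansion along first row:
det = 0·det([[-2,0],[3,1]]) - 2·det([[0,0],[-2,1]]) + -1·det([[0,-2],[-2,3]])
    = 0·(-2·1 - 0·3) - 2·(0·1 - 0·-2) + -1·(0·3 - -2·-2)
    = 0·-2 - 2·0 + -1·-4
    = 0 + 0 + 4 = 4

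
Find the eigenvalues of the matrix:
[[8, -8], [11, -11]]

Characteristic equation: det(A - λI) = 0
λ² - (trace)λ + (det) = 0
trace = 8 + -11 = -3, det = (8)(-11) - (-8)(11) = 0
λ² - (-3)λ + (0) = 0
λ = (-3 ± √((-3)² - 4·(0))) / 2 = (-3 ± √9) / 2
Solving: λ = -3, 0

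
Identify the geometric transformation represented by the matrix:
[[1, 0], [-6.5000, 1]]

This matrix represents: vertical shear with factor -6.5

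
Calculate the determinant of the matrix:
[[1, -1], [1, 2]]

For a 2×2 matrix [[a, b], [c, d]], det = ad - bc
det = (1)(2) - (-1)(1) = 2 - -1 = 3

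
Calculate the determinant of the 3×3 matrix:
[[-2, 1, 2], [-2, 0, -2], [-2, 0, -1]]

Expansion along first row:
det = -2·det([[0,-2],[0,-1]]) - 1·det([[-2,-2],[-2,-1]]) + 2·det([[-2,0],[-2,0]])
    = -2·(0·-1 - -2·0) - 1·(-2·-1 - -2·-2) + 2·(-2·0 - 0·-2)
    = -2·0 - 1·-2 + 2·0
    = 0 + 2 + 0 = 2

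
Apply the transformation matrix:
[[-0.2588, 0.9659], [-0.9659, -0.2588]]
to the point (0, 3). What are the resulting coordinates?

Matrix multiplication:
[[-0.2588, 0.9659], [-0.9659, -0.2588]] × [0, 3]ᵀ
= [(-0.2588)(0) + (0.9659)(3), (-0.9659)(0) + (-0.2588)(3)]ᵀ
= [2.8977, -0.7764]ᵀ
Result: (2.8977, -0.7764)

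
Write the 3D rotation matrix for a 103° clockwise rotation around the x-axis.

Rotation matrix for clockwise 103° around x-axis:
A clockwise rotation by 103° is a counterclockwise rotation by -103°.
cos(-103°) = -0.2250, sin(-103°) = -0.9744
Result: [[1, 0, 0], [0, -0.2250, 0.9744], [0, -0.9744, -0.2250]]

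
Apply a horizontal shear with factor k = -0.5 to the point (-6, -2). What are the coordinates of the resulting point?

Shear matrix for horizontal shear with factor k = -0.5:
[[1, -0.50], [0, 1]]
Result: (-6, -2) → (-5, -2)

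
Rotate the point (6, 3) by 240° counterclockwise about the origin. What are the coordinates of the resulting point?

Rotation matrix for 240°: [[cos 240°, -sin 240°], [sin 240°, cos 240°]] ≈ [[-0.500000, 0.866025], [-0.866025, -0.500000]]
[[-0.500000, 0.866025], [-0.866025, -0.500000]] × [6, 3]ᵀ ≈ [-0.4019, -6.6962]ᵀ
Result: (-0.4019, -6.6962)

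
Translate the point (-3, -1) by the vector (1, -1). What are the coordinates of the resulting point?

Translation by (1, -1) (homogeneous matrix [[1, 0, 1], [0, 1, -1], [0, 0, 1]]):
x' = -3 + 1 = -2
y' = -1 + -1 = -2
Result: (-2, -2)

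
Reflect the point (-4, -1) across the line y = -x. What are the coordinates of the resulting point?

Reflection across line y = -x: (-4, -1) → (1, 4)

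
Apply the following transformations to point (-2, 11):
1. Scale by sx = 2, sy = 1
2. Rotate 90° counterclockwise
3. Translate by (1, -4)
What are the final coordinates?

Step 1: Scale → (-4, 11)
Step 2: Rotate 90° → (-11, -4)
Step 3: Translate → (-10, -8)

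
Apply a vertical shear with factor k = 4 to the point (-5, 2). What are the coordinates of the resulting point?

Shear matrix for vertical shear with factor k = 4:
[[1, 0], [4, 1]]
Result: (-5, 2) → (-5, -18)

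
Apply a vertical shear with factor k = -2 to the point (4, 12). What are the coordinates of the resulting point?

Shear matrix for vertical shear with factor k = -2:
[[1, 0], [-2, 1]]
Result: (4, 12) → (4, 4)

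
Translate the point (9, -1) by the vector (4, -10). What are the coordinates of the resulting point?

Translation by (4, -10) (homogeneous matrix [[1, 0, 4], [0, 1, -10], [0, 0, 1]]):
x' = 9 + 4 = 13
y' = -1 + -10 = -11
Result: (13, -11)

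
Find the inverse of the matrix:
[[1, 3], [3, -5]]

For [[a,b],[c,d]], inverse = (1/det)·[[d,-b],[-c,a]]
det = (1)(-5) - (3)(3) = -5 - 9 = -14
Inverse = (1/-14)·[[-5, -3], [-3, 1]]
= [[5/14, 3/14], [3/14, -1/14]]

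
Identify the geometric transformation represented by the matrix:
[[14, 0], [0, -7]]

This matrix represents: non-uniform scaling by sx = 14, sy = -7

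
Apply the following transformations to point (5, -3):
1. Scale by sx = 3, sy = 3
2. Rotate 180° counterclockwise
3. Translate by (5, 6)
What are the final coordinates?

Step 1: Scale → (15, -9)
Step 2: Rotate 180° → (-15, 9)
Step 3: Translate → (-10, 15)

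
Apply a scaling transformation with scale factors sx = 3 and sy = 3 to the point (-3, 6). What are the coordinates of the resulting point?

Scaling matrix:
[[3, 0], [0, 3]]
Result: (-3 × 3, 6 × 3) = (-9, 18)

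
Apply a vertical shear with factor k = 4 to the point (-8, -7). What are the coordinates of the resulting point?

Shear matrix for vertical shear with factor k = 4:
[[1, 0], [4, 1]]
Result: (-8, -7) → (-8, -39)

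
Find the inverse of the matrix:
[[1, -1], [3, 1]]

For [[a,b],[c,d]], inverse = (1/det)·[[d,-b],[-c,a]]
det = (1)(1) - (-1)(3) = 1 - -3 = 4
Inverse = (1/4)·[[1, 1], [-3, 1]]
= [[1/4, 1/4], [-3/4, 1/4]]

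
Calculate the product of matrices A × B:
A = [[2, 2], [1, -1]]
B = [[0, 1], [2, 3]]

Matrix multiplication:
C[0][0] = 2×0 + 2×2 = 4
C[0][1] = 2×1 + 2×3 = 8
C[1][0] = 1×0 + -1×2 = -2
C[1][1] = 1×1 + -1×3 = -2
Result: [[4, 8], [-2, -2]]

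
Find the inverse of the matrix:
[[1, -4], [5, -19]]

For [[a,b],[c,d]], inverse = (1/det)·[[d,-b],[-c,a]]
det = (1)(-19) - (-4)(5) = -19 - -20 = 1
Inverse = [[-19, 4], [-5, 1]]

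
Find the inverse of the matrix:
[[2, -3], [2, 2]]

For [[a,b],[c,d]], inverse = (1/det)·[[d,-b],[-c,a]]
det = (2)(2) - (-3)(2) = 4 - -6 = 10
Inverse = (1/10)·[[2, 3], [-2, 2]]
= [[1/5, 3/10], [-1/5, 1/5]]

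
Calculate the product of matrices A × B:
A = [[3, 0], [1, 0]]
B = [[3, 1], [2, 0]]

Matrix multiplication:
C[0][0] = 3×3 + 0×2 = 9
C[0][1] = 3×1 + 0×0 = 3
C[1][0] = 1×3 + 0×2 = 3
C[1][1] = 1×1 + 0×0 = 1
Result: [[9, 3], [3, 1]]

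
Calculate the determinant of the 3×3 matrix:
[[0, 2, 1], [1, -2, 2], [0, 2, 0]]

Expansion along first row:
det = 0·det([[-2,2],[2,0]]) - 2·det([[1,2],[0,0]]) + 1·det([[1,-2],[0,2]])
    = 0·(-2·0 - 2·2) - 2·(1·0 - 2·0) + 1·(1·2 - -2·0)
    = 0·-4 - 2·0 + 1·2
    = 0 + 0 + 2 = 2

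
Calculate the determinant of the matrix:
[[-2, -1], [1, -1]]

For a 2×2 matrix [[a, b], [c, d]], det = ad - bc
det = (-2)(-1) - (-1)(1) = 2 - -1 = 3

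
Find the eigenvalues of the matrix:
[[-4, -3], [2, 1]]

Characteristic equation: det(A - λI) = 0
λ² - (trace)λ + (det) = 0
trace = -4 + 1 = -3, det = (-4)(1) - (-3)(2) = 2
λ² - (-3)λ + (2) = 0
λ = (-3 ± √((-3)² - 4·(2))) / 2 = (-3 ± √1) / 2
Solving: λ = -2, -1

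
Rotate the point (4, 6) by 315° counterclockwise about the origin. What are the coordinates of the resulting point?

Rotation matrix for 315°: [[cos 315°, -sin 315°], [sin 315°, cos 315°]] ≈ [[0.707107, 0.707107], [-0.707107, 0.707107]]
[[0.707107, 0.707107], [-0.707107, 0.707107]] × [4, 6]ᵀ ≈ [7.0711, 1.4142]ᵀ
Result: (7.0711, 1.4142)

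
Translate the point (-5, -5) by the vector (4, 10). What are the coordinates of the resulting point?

Translation by (4, 10) (homogeneous matrix [[1, 0, 4], [0, 1, 10], [0, 0, 1]]):
x' = -5 + 4 = -1
y' = -5 + 10 = 5
Result: (-1, 5)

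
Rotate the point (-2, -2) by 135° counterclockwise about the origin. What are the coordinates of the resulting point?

Rotation matrix for 135°: [[cos 135°, -sin 135°], [sin 135°, cos 135°]] ≈ [[-0.707107, -0.707107], [0.707107, -0.707107]]
[[-0.707107, -0.707107], [0.707107, -0.707107]] × [-2, -2]ᵀ ≈ [2.8284, 0]ᵀ
Result: (2.8284, 0)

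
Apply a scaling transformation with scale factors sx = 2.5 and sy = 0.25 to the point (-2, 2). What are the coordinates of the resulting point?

Scaling matrix:
[[2.50, 0], [0, 0.25]]
Result: (-2 × 2.5, 2 × 0.25) = (-5, 0.5)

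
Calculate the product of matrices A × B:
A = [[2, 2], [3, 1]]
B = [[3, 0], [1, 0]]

Matrix multiplication:
C[0][0] = 2×3 + 2×1 = 8
C[0][1] = 2×0 + 2×0 = 0
C[1][0] = 3×3 + 1×1 = 10
C[1][1] = 3×0 + 1×0 = 0
Result: [[8, 0], [10, 0]]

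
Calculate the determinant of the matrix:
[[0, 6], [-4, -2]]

For a 2×2 matrix [[a, b], [c, d]], det = ad - bc
det = (0)(-2) - (6)(-4) = 0 - -24 = 24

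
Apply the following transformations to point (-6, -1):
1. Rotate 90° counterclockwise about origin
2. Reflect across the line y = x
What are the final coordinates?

Step 1: Rotate 90° → (1, -6)
Step 2: Reflect across line y = x → (-6, 1)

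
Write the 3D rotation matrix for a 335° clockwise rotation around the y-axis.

Rotation matrix for clockwise 335° around y-axis:
A clockwise rotation by 335° is a counterclockwise rotation by -335°.
cos(-335°) = 0.9063, sin(-335°) = 0.4226
Result: [[0.9063, 0, 0.4226], [0, 1, 0], [-0.4226, 0, 0.9063]]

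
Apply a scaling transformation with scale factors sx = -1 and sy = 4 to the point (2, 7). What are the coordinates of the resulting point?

Scaling matrix:
[[-1, 0], [0, 4]]
Result: (2 × -1, 7 × 4) = (-2, 28)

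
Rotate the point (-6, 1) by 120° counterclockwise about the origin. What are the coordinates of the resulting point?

Rotation matrix for 120°: [[cos 120°, -sin 120°], [sin 120°, cos 120°]] ≈ [[-0.500000, -0.866025], [0.866025, -0.500000]]
[[-0.500000, -0.866025], [0.866025, -0.500000]] × [-6, 1]ᵀ ≈ [2.1340, -5.6962]ᵀ
Result: (2.1340, -5.6962)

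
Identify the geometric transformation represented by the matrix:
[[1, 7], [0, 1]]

This matrix represents: horizontal shear with factor 7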